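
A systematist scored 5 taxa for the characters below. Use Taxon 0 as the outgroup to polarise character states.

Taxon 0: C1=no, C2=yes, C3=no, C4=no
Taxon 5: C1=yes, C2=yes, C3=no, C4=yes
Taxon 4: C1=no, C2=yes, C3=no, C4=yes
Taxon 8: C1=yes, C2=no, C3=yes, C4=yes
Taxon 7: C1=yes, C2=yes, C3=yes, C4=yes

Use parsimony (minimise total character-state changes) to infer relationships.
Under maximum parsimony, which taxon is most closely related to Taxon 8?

Character polarity is set by the outgroup: the derived state is whichever differs from the outgroup's state, so for C2 the derived state is 'no', and for the remaining characters it is 'yes'.
C1: derived state 'yes' in Taxon 5, Taxon 7, and Taxon 8 only — synapomorphy for {Taxon 5, Taxon 7, Taxon 8}.
C2: derived state 'no' in Taxon 8 only — an autapomorphy, so it tells us nothing about relationships among taxa.
C3: derived state 'yes' in Taxon 7 and Taxon 8 only — synapomorphy for {Taxon 7, Taxon 8}.
All ingroup taxa share the derived state 'yes' for C4; it defines the ingroup but does not resolve relationships within it.
Most parsimonious ingroup topology: ((Taxon 5,(Taxon 8,Taxon 7)),Taxon 4).
Taxon 8 and Taxon 7 form a cherry on this tree, so they are sister taxa.

Taxon 7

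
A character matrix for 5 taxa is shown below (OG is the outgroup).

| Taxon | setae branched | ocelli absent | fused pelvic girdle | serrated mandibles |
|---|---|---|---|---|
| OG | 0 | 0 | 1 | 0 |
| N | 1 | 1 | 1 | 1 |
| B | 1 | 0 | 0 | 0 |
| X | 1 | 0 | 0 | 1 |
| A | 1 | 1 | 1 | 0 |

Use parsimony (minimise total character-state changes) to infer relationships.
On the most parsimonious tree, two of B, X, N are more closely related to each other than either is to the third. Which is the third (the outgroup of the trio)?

Character polarity is set by the outgroup: the derived state is whichever differs from the outgroup's state, so for fused pelvic girdle the derived state is '0', and for the remaining characters it is '1'.
All ingroup taxa share the derived state '1' for setae branched; it defines the ingroup but does not resolve relationships within it.
ocelli absent: derived state '1' in A and N only — synapomorphy for {A, N}.
Only B and X show the derived state '0' for fused pelvic girdle, supporting them as a clade.
serrated mandibles groups N and X, which is incompatible with the clades supported by the remaining characters; treating it as convergent (homoplasy) costs fewer steps than any alternative tree.
Most parsimonious ingroup topology: ((N,A),(B,X)).
B and X share a more recent common ancestor with each other than either does with N, so N is the least closely related of the three.

N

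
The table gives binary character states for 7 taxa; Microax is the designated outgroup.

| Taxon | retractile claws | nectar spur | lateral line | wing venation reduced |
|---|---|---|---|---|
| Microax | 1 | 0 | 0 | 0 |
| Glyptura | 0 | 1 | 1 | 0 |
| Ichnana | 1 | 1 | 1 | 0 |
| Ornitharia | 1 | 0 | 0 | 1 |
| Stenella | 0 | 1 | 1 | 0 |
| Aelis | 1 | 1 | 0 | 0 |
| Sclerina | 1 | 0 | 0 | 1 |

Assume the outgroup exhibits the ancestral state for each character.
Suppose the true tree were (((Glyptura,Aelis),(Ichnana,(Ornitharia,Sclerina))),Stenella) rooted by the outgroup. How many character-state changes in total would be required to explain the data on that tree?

Map each character onto (((Glyptura,Aelis),(Ichnana,(Ornitharia,Sclerina))),Stenella) (rooted by Microax) and count the minimum state changes it requires (Fitch parsimony):
retractile claws: 2; nectar spur: 2; lateral line: 3; wing venation reduced: 1.
Total tree length = 8.

8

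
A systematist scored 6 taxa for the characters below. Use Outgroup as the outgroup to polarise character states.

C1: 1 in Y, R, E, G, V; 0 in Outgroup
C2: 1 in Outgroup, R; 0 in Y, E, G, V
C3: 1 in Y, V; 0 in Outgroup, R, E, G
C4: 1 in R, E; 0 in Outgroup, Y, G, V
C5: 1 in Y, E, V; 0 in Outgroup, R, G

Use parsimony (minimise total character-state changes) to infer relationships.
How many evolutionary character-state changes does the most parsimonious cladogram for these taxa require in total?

Character polarity is set by the outgroup: the derived state is whichever differs from the outgroup's state, so for C2 the derived state is '0', and for the remaining characters it is '1'.
All ingroup taxa share the derived state '1' for C1; it defines the ingroup but does not resolve relationships within it.
Only E, G, V, and Y show the derived state '0' for C2, supporting them as a clade.
Only V and Y show the derived state '1' for C3, supporting them as a clade.
C4 (state '1') occurs in E and R but conflicts with the nesting implied by the other characters — most parsimoniously interpreted as homoplasy.
C5: derived state '1' in E, V, and Y only — synapomorphy for {E, V, Y}.
Most parsimonious ingroup topology: ((((Y,V),E),G),R).
Changes per character on this tree: C1: 1; C2: 1; C3: 1; C4: 2; C5: 1.
Total = 6.

6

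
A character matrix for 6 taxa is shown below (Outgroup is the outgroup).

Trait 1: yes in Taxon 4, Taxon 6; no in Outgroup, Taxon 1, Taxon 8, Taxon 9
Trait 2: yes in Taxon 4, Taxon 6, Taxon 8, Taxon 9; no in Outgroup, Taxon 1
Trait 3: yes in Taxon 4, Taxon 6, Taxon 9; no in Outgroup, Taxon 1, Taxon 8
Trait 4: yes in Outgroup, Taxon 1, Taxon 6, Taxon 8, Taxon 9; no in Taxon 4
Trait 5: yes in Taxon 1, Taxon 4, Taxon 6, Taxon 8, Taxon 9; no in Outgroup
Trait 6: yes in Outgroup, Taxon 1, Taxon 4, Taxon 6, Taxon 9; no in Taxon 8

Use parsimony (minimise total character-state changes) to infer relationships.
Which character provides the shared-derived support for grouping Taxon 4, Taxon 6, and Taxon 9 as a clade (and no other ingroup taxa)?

Trait 3

Character polarity is set by the outgroup: the derived state is whichever differs from the outgroup's state, so for Trait 4, Trait 6 the derived state is 'no', and for the remaining characters it is 'yes'.
Trait 1: derived state 'yes' in Taxon 4 and Taxon 6 only — synapomorphy for {Taxon 4, Taxon 6}.
Trait 2: derived state 'yes' in Taxon 4, Taxon 6, Taxon 8, and Taxon 9 only — synapomorphy for {Taxon 4, Taxon 6, Taxon 8, Taxon 9}.
Trait 3 (derived state 'yes') is shared by Taxon 4, Taxon 6, and Taxon 9 — a synapomorphy uniting that clade.
Trait 4: derived state 'no' in Taxon 4 only — an autapomorphy, so it tells us nothing about relationships among taxa.
All ingroup taxa share the derived state 'yes' for Trait 5; it defines the ingroup but does not resolve relationships within it.
Trait 6 (derived state 'no') is unique to Taxon 8 (autapomorphy; uninformative for grouping).
Most parsimonious ingroup topology: (Taxon 1,(((Taxon 4,Taxon 6),Taxon 9),Taxon 8)).
The clade {Taxon 4, Taxon 6, Taxon 9} is supported by Trait 3: its derived state 'yes' occurs in exactly those taxa and in no other taxon (including the outgroup).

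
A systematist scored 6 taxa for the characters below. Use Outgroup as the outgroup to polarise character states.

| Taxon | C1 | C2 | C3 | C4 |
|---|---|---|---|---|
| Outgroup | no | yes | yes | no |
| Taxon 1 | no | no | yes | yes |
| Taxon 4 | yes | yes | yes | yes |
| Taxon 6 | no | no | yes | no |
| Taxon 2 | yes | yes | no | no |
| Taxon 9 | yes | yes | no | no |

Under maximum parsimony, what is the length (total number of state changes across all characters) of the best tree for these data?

Character polarity is set by the outgroup: the derived state is whichever differs from the outgroup's state, so for C2, C3 the derived state is 'no', and for the remaining characters it is 'yes'.
C1: derived state 'yes' in Taxon 2, Taxon 4, and Taxon 9 only — synapomorphy for {Taxon 2, Taxon 4, Taxon 9}.
C2: derived state 'no' in Taxon 1 and Taxon 6 only — synapomorphy for {Taxon 1, Taxon 6}.
C3 (derived state 'no') is shared by Taxon 2 and Taxon 9 — a synapomorphy uniting that clade.
C4 groups Taxon 1 and Taxon 4, which is incompatible with the clades supported by the remaining characters; treating it as convergent (homoplasy) costs fewer steps than any alternative tree.
Most parsimonious ingroup topology: ((Taxon 1,Taxon 6),(Taxon 4,(Taxon 2,Taxon 9))).
Changes per character on this tree: C1: 1; C2: 1; C3: 1; C4: 2.
Total = 5.

5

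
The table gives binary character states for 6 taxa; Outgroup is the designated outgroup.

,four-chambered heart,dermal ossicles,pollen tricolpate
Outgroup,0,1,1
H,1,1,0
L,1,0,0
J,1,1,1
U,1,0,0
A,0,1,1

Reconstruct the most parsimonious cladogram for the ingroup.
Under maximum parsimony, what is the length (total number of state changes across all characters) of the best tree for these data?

Character polarity is set by the outgroup: the derived state is whichever differs from the outgroup's state, so for dermal ossicles, pollen tricolpate the derived state is '0', and for the remaining characters it is '1'.
four-chambered heart: derived state '1' in H, J, L, and U only — synapomorphy for {H, J, L, U}.
Only L and U show the derived state '0' for dermal ossicles, supporting them as a clade.
pollen tricolpate: derived state '0' in H, L, and U only — synapomorphy for {H, L, U}.
Most parsimonious ingroup topology: (((H,(L,U)),J),A).
Changes per character on this tree: four-chambered heart: 1; dermal ossicles: 1; pollen tricolpate: 1.
Total = 3.

3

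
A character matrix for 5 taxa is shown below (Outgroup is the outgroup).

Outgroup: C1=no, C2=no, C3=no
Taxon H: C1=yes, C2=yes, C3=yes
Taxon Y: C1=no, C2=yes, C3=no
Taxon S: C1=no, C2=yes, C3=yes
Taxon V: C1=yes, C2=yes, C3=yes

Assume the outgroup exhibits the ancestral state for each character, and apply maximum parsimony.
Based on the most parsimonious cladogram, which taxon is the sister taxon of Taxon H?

The outgroup has state 'no' for every character, so 'yes' is the derived state throughout.
Only Taxon H and Taxon V show the derived state 'yes' for C1, supporting them as a clade.
All ingroup taxa share the derived state 'yes' for C2; it defines the ingroup but does not resolve relationships within it.
C3 (derived state 'yes') is shared by Taxon H, Taxon S, and Taxon V — a synapomorphy uniting that clade.
Most parsimonious ingroup topology: (((Taxon H,Taxon V),Taxon S),Taxon Y).
Taxon H and Taxon V form a cherry on this tree, so they are sister taxa.

Taxon V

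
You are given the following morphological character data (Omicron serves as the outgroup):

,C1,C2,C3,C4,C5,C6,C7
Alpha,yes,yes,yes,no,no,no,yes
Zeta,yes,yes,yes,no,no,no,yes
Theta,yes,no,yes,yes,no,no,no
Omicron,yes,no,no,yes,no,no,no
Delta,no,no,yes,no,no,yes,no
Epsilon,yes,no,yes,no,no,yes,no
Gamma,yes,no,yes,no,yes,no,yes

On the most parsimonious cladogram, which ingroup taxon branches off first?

Theta

Character polarity is set by the outgroup: the derived state is whichever differs from the outgroup's state, so for C1, C4 the derived state is 'no', and for the remaining characters it is 'yes'.
C1 (derived state 'no') is unique to Delta (autapomorphy; uninformative for grouping).
C2 (derived state 'yes') is shared by Alpha and Zeta — a synapomorphy uniting that clade.
All ingroup taxa share the derived state 'yes' for C3; it defines the ingroup but does not resolve relationships within it.
C4 (derived state 'no') is shared by Alpha, Delta, Epsilon, Gamma, and Zeta — a synapomorphy uniting that clade.
C5 (derived state 'yes') is unique to Gamma (autapomorphy; uninformative for grouping).
C6 (derived state 'yes') is shared by Delta and Epsilon — a synapomorphy uniting that clade.
C7: derived state 'yes' in Alpha, Gamma, and Zeta only — synapomorphy for {Alpha, Gamma, Zeta}.
Most parsimonious ingroup topology: (((Epsilon,Delta),((Zeta,Alpha),Gamma)),Theta).
Theta is sister to the clade containing all other ingroup taxa, so it is the earliest-diverging (most basal) ingroup lineage.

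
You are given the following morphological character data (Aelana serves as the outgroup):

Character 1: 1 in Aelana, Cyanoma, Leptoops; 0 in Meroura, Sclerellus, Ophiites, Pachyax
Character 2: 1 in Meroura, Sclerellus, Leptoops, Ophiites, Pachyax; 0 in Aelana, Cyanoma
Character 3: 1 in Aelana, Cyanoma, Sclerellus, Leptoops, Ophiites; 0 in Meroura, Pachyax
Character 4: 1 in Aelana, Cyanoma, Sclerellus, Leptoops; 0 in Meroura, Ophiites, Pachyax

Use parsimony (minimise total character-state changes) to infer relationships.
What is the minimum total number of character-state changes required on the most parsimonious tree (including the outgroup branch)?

Character polarity is set by the outgroup: the derived state is whichever differs from the outgroup's state, so for Character 1, Character 3, Character 4 the derived state is '0', and for the remaining characters it is '1'.
Character 1: derived state '0' in Meroura, Ophiites, Pachyax, and Sclerellus only — synapomorphy for {Meroura, Ophiites, Pachyax, Sclerellus}.
Character 2 (derived state '1') is shared by Leptoops, Meroura, Ophiites, Pachyax, and Sclerellus — a synapomorphy uniting that clade.
Character 3: derived state '0' in Meroura and Pachyax only — synapomorphy for {Meroura, Pachyax}.
Character 4 (derived state '0') is shared by Meroura, Ophiites, and Pachyax — a synapomorphy uniting that clade.
Most parsimonious ingroup topology: (((((Meroura,Pachyax),Ophiites),Sclerellus),Leptoops),Cyanoma).
Changes per character on this tree: Character 1: 1; Character 2: 1; Character 3: 1; Character 4: 1.
Total = 4.

4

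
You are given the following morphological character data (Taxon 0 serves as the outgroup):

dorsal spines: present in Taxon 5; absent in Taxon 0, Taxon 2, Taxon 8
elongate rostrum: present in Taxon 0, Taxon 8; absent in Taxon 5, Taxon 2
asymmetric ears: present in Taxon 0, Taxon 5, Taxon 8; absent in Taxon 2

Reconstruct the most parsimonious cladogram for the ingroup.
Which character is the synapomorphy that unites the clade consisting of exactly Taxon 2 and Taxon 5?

elongate rostrum

Character polarity is set by the outgroup: the derived state is whichever differs from the outgroup's state, so for elongate rostrum, asymmetric ears the derived state is 'absent', and for the remaining characters it is 'present'.
dorsal spines: derived state 'present' in Taxon 5 only — an autapomorphy, so it tells us nothing about relationships among taxa.
Only Taxon 2 and Taxon 5 show the derived state 'absent' for elongate rostrum, supporting them as a clade.
asymmetric ears: derived state 'absent' in Taxon 2 only — an autapomorphy, so it tells us nothing about relationships among taxa.
Most parsimonious ingroup topology: ((Taxon 5,Taxon 2),Taxon 8).
The clade {Taxon 2, Taxon 5} is supported by elongate rostrum: its derived state 'absent' occurs in exactly those taxa and in no other taxon (including the outgroup).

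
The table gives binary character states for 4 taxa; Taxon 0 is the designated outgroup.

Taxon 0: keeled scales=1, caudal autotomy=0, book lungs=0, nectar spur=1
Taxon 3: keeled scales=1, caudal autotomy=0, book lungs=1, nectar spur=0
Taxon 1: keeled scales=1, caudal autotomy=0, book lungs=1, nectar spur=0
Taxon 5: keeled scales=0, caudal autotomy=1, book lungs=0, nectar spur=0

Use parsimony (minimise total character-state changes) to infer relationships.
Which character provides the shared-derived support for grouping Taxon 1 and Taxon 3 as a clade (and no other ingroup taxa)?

Character polarity is set by the outgroup: the derived state is whichever differs from the outgroup's state, so for keeled scales, nectar spur the derived state is '0', and for the remaining characters it is '1'.
keeled scales: derived state '0' in Taxon 5 only — an autapomorphy, so it tells us nothing about relationships among taxa.
caudal autotomy (derived state '1') is unique to Taxon 5 (autapomorphy; uninformative for grouping).
book lungs (derived state '1') is shared by Taxon 1 and Taxon 3 — a synapomorphy uniting that clade.
All ingroup taxa share the derived state '0' for nectar spur; it defines the ingroup but does not resolve relationships within it.
Most parsimonious ingroup topology: ((Taxon 3,Taxon 1),Taxon 5).
The clade {Taxon 1, Taxon 3} is supported by book lungs: its derived state '1' occurs in exactly those taxa and in no other taxon (including the outgroup).

book lungs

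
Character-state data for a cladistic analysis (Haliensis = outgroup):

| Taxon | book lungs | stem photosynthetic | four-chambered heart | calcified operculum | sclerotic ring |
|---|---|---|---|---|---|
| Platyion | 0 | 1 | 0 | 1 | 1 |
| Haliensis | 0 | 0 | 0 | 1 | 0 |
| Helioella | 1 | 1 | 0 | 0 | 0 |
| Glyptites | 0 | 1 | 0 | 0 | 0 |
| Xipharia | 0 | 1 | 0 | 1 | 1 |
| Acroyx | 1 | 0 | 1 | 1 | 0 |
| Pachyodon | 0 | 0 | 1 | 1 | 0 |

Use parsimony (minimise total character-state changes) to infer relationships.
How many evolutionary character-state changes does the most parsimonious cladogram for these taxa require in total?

Character polarity is set by the outgroup: the derived state is whichever differs from the outgroup's state, so for calcified operculum the derived state is '0', and for the remaining characters it is '1'.
book lungs (state '1') occurs in Acroyx and Helioella but conflicts with the nesting implied by the other characters — most parsimoniously interpreted as homoplasy.
stem photosynthetic (derived state '1') is shared by Glyptites, Helioella, Platyion, and Xipharia — a synapomorphy uniting that clade.
four-chambered heart (derived state '1') is shared by Acroyx and Pachyodon — a synapomorphy uniting that clade.
calcified operculum (derived state '0') is shared by Glyptites and Helioella — a synapomorphy uniting that clade.
sclerotic ring: derived state '1' in Platyion and Xipharia only — synapomorphy for {Platyion, Xipharia}.
Most parsimonious ingroup topology: ((Pachyodon,Acroyx),((Xipharia,Platyion),(Glyptites,Helioella))).
Changes per character on this tree: book lungs: 2; stem photosynthetic: 1; four-chambered heart: 1; calcified operculum: 1; sclerotic ring: 1.
Total = 6.

6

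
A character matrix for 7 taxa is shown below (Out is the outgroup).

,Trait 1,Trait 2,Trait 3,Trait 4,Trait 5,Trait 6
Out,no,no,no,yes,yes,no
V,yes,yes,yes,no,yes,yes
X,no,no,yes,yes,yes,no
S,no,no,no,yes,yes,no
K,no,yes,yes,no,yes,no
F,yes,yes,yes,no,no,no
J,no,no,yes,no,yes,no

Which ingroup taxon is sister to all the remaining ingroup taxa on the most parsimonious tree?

S

Character polarity is set by the outgroup: the derived state is whichever differs from the outgroup's state, so for Trait 4, Trait 5 the derived state is 'no', and for the remaining characters it is 'yes'.
Only F and V show the derived state 'yes' for Trait 1, supporting them as a clade.
Trait 2 (derived state 'yes') is shared by F, K, and V — a synapomorphy uniting that clade.
Trait 3 (derived state 'yes') is shared by F, J, K, V, and X — a synapomorphy uniting that clade.
Only F, J, K, and V show the derived state 'no' for Trait 4, supporting them as a clade.
Trait 5: derived state 'no' in F only — an autapomorphy, so it tells us nothing about relationships among taxa.
Trait 6: derived state 'yes' in V only — an autapomorphy, so it tells us nothing about relationships among taxa.
Most parsimonious ingroup topology: (((((V,F),K),J),X),S).
S is sister to the clade containing all other ingroup taxa, so it is the earliest-diverging (most basal) ingroup lineage.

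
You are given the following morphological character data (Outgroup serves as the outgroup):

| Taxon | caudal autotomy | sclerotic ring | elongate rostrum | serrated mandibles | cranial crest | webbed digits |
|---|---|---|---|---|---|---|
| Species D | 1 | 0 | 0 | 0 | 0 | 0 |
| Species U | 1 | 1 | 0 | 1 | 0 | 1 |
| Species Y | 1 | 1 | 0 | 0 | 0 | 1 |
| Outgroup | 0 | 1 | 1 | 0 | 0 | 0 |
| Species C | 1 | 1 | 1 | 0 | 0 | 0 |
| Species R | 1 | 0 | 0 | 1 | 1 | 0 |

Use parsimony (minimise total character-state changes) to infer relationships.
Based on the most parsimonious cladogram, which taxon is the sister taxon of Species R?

Character polarity is set by the outgroup: the derived state is whichever differs from the outgroup's state, so for sclerotic ring, elongate rostrum the derived state is '0', and for the remaining characters it is '1'.
caudal autotomy (derived state '1') is shared by all ingroup taxa — unites the whole ingroup.
Only Species D and Species R show the derived state '0' for sclerotic ring, supporting them as a clade.
elongate rostrum (derived state '0') is shared by Species D, Species R, Species U, and Species Y — a synapomorphy uniting that clade.
serrated mandibles (state '1') occurs in Species R and Species U but conflicts with the nesting implied by the other characters — most parsimoniously interpreted as homoplasy.
cranial crest (derived state '1') is unique to Species R (autapomorphy; uninformative for grouping).
webbed digits: derived state '1' in Species U and Species Y only — synapomorphy for {Species U, Species Y}.
Most parsimonious ingroup topology: (((Species U,Species Y),(Species R,Species D)),Species C).
Species R and Species D form a cherry on this tree, so they are sister taxa.

Species D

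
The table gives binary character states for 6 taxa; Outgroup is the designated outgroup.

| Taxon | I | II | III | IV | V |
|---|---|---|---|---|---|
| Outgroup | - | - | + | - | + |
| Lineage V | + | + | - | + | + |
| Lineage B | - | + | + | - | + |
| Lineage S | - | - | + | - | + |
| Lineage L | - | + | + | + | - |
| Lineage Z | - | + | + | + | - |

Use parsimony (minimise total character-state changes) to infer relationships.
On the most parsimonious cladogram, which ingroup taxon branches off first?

Lineage S

Character polarity is set by the outgroup: the derived state is whichever differs from the outgroup's state, so for III, V the derived state is '-', and for the remaining characters it is '+'.
I: derived state '+' in Lineage V only — an autapomorphy, so it tells us nothing about relationships among taxa.
II (derived state '+') is shared by Lineage B, Lineage L, Lineage V, and Lineage Z — a synapomorphy uniting that clade.
III (derived state '-') is unique to Lineage V (autapomorphy; uninformative for grouping).
IV: derived state '+' in Lineage L, Lineage V, and Lineage Z only — synapomorphy for {Lineage L, Lineage V, Lineage Z}.
V: derived state '-' in Lineage L and Lineage Z only — synapomorphy for {Lineage L, Lineage Z}.
Most parsimonious ingroup topology: (((Lineage V,(Lineage L,Lineage Z)),Lineage B),Lineage S).
Lineage S is sister to the clade containing all other ingroup taxa, so it is the earliest-diverging (most basal) ingroup lineage.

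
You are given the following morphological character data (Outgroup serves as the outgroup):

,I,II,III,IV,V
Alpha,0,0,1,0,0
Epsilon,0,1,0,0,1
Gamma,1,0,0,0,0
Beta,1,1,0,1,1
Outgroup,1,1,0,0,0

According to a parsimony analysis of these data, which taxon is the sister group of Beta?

Epsilon

Character polarity is set by the outgroup: the derived state is whichever differs from the outgroup's state, so for I, II the derived state is '0', and for the remaining characters it is '1'.
I groups Alpha and Epsilon, which is incompatible with the clades supported by the remaining characters; treating it as convergent (homoplasy) costs fewer steps than any alternative tree.
Only Alpha and Gamma show the derived state '0' for II, supporting them as a clade.
III: derived state '1' in Alpha only — an autapomorphy, so it tells us nothing about relationships among taxa.
IV: derived state '1' in Beta only — an autapomorphy, so it tells us nothing about relationships among taxa.
V (derived state '1') is shared by Beta and Epsilon — a synapomorphy uniting that clade.
Most parsimonious ingroup topology: ((Alpha,Gamma),(Beta,Epsilon)).
Beta and Epsilon form a cherry on this tree, so they are sister taxa.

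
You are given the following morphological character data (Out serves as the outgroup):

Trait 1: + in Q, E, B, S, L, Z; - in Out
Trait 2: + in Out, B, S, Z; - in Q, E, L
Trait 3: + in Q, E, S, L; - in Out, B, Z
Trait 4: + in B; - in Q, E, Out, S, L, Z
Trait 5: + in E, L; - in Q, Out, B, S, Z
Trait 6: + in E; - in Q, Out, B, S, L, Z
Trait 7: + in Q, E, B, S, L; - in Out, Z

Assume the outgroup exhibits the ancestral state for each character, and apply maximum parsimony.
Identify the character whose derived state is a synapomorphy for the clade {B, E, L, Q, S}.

Character polarity is set by the outgroup: the derived state is whichever differs from the outgroup's state, so for Trait 2 the derived state is '-', and for the remaining characters it is '+'.
Trait 1 (derived state '+') is shared by all ingroup taxa — unites the whole ingroup.
Only E, L, and Q show the derived state '-' for Trait 2, supporting them as a clade.
Trait 3 (derived state '+') is shared by E, L, Q, and S — a synapomorphy uniting that clade.
Trait 4 (derived state '+') is unique to B (autapomorphy; uninformative for grouping).
Trait 5 (derived state '+') is shared by E and L — a synapomorphy uniting that clade.
Trait 6: derived state '+' in E only — an autapomorphy, so it tells us nothing about relationships among taxa.
Trait 7 (derived state '+') is shared by B, E, L, Q, and S — a synapomorphy uniting that clade.
Most parsimonious ingroup topology: ((B,(S,((L,E),Q))),Z).
The clade {B, E, L, Q, S} is supported by Trait 7: its derived state '+' occurs in exactly those taxa and in no other taxon (including the outgroup).

Trait 7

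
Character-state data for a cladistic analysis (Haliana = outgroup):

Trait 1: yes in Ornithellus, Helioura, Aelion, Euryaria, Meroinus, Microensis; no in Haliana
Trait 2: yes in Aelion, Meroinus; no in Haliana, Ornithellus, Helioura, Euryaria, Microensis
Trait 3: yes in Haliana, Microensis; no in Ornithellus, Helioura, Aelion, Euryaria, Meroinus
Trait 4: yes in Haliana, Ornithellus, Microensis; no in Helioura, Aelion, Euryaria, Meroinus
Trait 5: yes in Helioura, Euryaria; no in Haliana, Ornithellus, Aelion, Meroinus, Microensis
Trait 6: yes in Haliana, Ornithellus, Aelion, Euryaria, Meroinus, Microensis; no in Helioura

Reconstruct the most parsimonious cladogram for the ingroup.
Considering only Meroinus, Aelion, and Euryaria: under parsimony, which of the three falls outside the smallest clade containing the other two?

Character polarity is set by the outgroup: the derived state is whichever differs from the outgroup's state, so for Trait 3, Trait 4, Trait 6 the derived state is 'no', and for the remaining characters it is 'yes'.
Trait 1 (derived state 'yes') is shared by all ingroup taxa — unites the whole ingroup.
Trait 2 (derived state 'yes') is shared by Aelion and Meroinus — a synapomorphy uniting that clade.
Trait 3: derived state 'no' in Aelion, Euryaria, Helioura, Meroinus, and Ornithellus only — synapomorphy for {Aelion, Euryaria, Helioura, Meroinus, Ornithellus}.
Only Aelion, Euryaria, Helioura, and Meroinus show the derived state 'no' for Trait 4, supporting them as a clade.
Trait 5: derived state 'yes' in Euryaria and Helioura only — synapomorphy for {Euryaria, Helioura}.
Trait 6 (derived state 'no') is unique to Helioura (autapomorphy; uninformative for grouping).
Most parsimonious ingroup topology: ((Ornithellus,((Helioura,Euryaria),(Aelion,Meroinus))),Microensis).
Aelion and Meroinus share a more recent common ancestor with each other than either does with Euryaria, so Euryaria is the least closely related of the three.

Euryaria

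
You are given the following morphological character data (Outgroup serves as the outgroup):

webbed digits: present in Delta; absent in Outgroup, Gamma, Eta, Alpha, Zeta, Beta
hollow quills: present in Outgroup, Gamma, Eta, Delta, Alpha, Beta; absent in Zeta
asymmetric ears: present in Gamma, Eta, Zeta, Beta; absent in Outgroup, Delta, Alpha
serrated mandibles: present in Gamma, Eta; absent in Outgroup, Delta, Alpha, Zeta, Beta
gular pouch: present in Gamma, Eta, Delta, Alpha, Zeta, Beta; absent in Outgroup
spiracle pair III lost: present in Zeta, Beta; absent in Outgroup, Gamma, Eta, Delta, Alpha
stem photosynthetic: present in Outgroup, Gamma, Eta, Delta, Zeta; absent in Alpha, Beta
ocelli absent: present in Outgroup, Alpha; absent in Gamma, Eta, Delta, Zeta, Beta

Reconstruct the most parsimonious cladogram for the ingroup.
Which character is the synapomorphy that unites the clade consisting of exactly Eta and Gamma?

serrated mandibles

Character polarity is set by the outgroup: the derived state is whichever differs from the outgroup's state, so for hollow quills, stem photosynthetic, ocelli absent the derived state is 'absent', and for the remaining characters it is 'present'.
webbed digits (derived state 'present') is unique to Delta (autapomorphy; uninformative for grouping).
hollow quills: derived state 'absent' in Zeta only — an autapomorphy, so it tells us nothing about relationships among taxa.
asymmetric ears: derived state 'present' in Beta, Eta, Gamma, and Zeta only — synapomorphy for {Beta, Eta, Gamma, Zeta}.
Only Eta and Gamma show the derived state 'present' for serrated mandibles, supporting them as a clade.
All ingroup taxa share the derived state 'present' for gular pouch; it defines the ingroup but does not resolve relationships within it.
spiracle pair III lost (derived state 'present') is shared by Beta and Zeta — a synapomorphy uniting that clade.
stem photosynthetic (state 'absent') occurs in Alpha and Beta but conflicts with the nesting implied by the other characters — most parsimoniously interpreted as homoplasy.
Only Beta, Delta, Eta, Gamma, and Zeta show the derived state 'absent' for ocelli absent, supporting them as a clade.
Most parsimonious ingroup topology: ((((Gamma,Eta),(Zeta,Beta)),Delta),Alpha).
The clade {Eta, Gamma} is supported by serrated mandibles: its derived state 'present' occurs in exactly those taxa and in no other taxon (including the outgroup).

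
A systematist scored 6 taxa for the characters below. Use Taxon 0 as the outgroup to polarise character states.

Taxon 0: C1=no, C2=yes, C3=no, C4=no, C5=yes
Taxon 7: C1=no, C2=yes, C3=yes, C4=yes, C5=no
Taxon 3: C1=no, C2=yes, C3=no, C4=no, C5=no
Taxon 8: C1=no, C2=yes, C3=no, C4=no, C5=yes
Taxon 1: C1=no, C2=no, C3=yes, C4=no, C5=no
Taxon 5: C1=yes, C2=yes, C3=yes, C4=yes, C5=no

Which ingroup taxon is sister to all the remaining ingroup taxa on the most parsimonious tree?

Character polarity is set by the outgroup: the derived state is whichever differs from the outgroup's state, so for C2, C5 the derived state is 'no', and for the remaining characters it is 'yes'.
C1: derived state 'yes' in Taxon 5 only — an autapomorphy, so it tells us nothing about relationships among taxa.
C2: derived state 'no' in Taxon 1 only — an autapomorphy, so it tells us nothing about relationships among taxa.
C3 (derived state 'yes') is shared by Taxon 1, Taxon 5, and Taxon 7 — a synapomorphy uniting that clade.
C4 (derived state 'yes') is shared by Taxon 5 and Taxon 7 — a synapomorphy uniting that clade.
C5: derived state 'no' in Taxon 1, Taxon 3, Taxon 5, and Taxon 7 only — synapomorphy for {Taxon 1, Taxon 3, Taxon 5, Taxon 7}.
Most parsimonious ingroup topology: ((((Taxon 7,Taxon 5),Taxon 1),Taxon 3),Taxon 8).
Taxon 8 is sister to the clade containing all other ingroup taxa, so it is the earliest-diverging (most basal) ingroup lineage.

Taxon 8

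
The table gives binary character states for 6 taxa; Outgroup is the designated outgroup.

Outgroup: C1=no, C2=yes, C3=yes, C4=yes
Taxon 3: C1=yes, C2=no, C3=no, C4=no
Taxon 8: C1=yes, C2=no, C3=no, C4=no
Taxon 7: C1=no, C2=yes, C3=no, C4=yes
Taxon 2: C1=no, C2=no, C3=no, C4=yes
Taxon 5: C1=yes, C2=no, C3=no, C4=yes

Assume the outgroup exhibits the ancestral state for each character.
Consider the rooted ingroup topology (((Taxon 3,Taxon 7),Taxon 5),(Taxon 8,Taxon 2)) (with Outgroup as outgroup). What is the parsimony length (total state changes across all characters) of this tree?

Map each character onto (((Taxon 3,Taxon 7),Taxon 5),(Taxon 8,Taxon 2)) (rooted by Outgroup) and count the minimum state changes it requires (Fitch parsimony):
C1: 3; C2: 2; C3: 1; C4: 2.
Total tree length = 8.

8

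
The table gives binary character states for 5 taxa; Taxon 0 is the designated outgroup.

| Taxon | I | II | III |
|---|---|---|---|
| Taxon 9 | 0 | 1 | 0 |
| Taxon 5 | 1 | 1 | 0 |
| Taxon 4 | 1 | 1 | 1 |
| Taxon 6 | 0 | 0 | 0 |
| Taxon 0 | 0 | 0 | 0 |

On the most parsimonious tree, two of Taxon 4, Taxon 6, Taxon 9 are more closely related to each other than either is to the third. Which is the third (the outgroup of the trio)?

Taxon 6

The outgroup has state '0' for every character, so '1' is the derived state throughout.
Only Taxon 4 and Taxon 5 show the derived state '1' for I, supporting them as a clade.
Only Taxon 4, Taxon 5, and Taxon 9 show the derived state '1' for II, supporting them as a clade.
III (derived state '1') is unique to Taxon 4 (autapomorphy; uninformative for grouping).
Most parsimonious ingroup topology: (Taxon 6,(Taxon 9,(Taxon 5,Taxon 4))).
Taxon 9 and Taxon 4 share a more recent common ancestor with each other than either does with Taxon 6, so Taxon 6 is the least closely related of the three.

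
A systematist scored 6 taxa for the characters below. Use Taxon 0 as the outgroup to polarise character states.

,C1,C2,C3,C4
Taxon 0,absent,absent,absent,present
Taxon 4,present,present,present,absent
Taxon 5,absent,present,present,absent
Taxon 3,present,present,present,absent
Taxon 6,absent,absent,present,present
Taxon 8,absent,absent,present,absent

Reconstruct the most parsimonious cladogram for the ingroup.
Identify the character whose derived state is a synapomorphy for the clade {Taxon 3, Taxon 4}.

Character polarity is set by the outgroup: the derived state is whichever differs from the outgroup's state, so for C4 the derived state is 'absent', and for the remaining characters it is 'present'.
Only Taxon 3 and Taxon 4 show the derived state 'present' for C1, supporting them as a clade.
C2 (derived state 'present') is shared by Taxon 3, Taxon 4, and Taxon 5 — a synapomorphy uniting that clade.
C3 (derived state 'present') is shared by all ingroup taxa — unites the whole ingroup.
C4 (derived state 'absent') is shared by Taxon 3, Taxon 4, Taxon 5, and Taxon 8 — a synapomorphy uniting that clade.
Most parsimonious ingroup topology: ((((Taxon 4,Taxon 3),Taxon 5),Taxon 8),Taxon 6).
The clade {Taxon 3, Taxon 4} is supported by C1: its derived state 'present' occurs in exactly those taxa and in no other taxon (including the outgroup).

C1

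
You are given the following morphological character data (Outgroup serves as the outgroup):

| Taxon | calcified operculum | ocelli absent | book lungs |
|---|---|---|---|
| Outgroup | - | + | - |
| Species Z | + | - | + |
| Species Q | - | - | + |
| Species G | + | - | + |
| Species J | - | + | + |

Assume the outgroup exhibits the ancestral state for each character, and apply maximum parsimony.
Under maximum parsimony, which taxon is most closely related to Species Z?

Species G

Character polarity is set by the outgroup: the derived state is whichever differs from the outgroup's state, so for ocelli absent the derived state is '-', and for the remaining characters it is '+'.
calcified operculum: derived state '+' in Species G and Species Z only — synapomorphy for {Species G, Species Z}.
ocelli absent: derived state '-' in Species G, Species Q, and Species Z only — synapomorphy for {Species G, Species Q, Species Z}.
All ingroup taxa share the derived state '+' for book lungs; it defines the ingroup but does not resolve relationships within it.
Most parsimonious ingroup topology: (((Species Z,Species G),Species Q),Species J).
Species Z and Species G form a cherry on this tree, so they are sister taxa.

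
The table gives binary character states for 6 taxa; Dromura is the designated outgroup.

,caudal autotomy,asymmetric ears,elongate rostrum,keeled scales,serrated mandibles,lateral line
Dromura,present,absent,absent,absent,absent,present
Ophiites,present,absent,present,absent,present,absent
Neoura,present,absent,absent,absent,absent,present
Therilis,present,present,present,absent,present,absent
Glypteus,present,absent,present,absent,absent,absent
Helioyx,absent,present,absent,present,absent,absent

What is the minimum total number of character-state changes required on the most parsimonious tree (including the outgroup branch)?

7

Character polarity is set by the outgroup: the derived state is whichever differs from the outgroup's state, so for caudal autotomy, lateral line the derived state is 'absent', and for the remaining characters it is 'present'.
caudal autotomy: derived state 'absent' in Helioyx only — an autapomorphy, so it tells us nothing about relationships among taxa.
asymmetric ears (state 'present') occurs in Helioyx and Therilis but conflicts with the nesting implied by the other characters — most parsimoniously interpreted as homoplasy.
Only Glypteus, Ophiites, and Therilis show the derived state 'present' for elongate rostrum, supporting them as a clade.
keeled scales: derived state 'present' in Helioyx only — an autapomorphy, so it tells us nothing about relationships among taxa.
Only Ophiites and Therilis show the derived state 'present' for serrated mandibles, supporting them as a clade.
lateral line (derived state 'absent') is shared by Glypteus, Helioyx, Ophiites, and Therilis — a synapomorphy uniting that clade.
Most parsimonious ingroup topology: ((((Ophiites,Therilis),Glypteus),Helioyx),Neoura).
Changes per character on this tree: caudal autotomy: 1; asymmetric ears: 2; elongate rostrum: 1; keeled scales: 1; serrated mandibles: 1; lateral line: 1.
Total = 7.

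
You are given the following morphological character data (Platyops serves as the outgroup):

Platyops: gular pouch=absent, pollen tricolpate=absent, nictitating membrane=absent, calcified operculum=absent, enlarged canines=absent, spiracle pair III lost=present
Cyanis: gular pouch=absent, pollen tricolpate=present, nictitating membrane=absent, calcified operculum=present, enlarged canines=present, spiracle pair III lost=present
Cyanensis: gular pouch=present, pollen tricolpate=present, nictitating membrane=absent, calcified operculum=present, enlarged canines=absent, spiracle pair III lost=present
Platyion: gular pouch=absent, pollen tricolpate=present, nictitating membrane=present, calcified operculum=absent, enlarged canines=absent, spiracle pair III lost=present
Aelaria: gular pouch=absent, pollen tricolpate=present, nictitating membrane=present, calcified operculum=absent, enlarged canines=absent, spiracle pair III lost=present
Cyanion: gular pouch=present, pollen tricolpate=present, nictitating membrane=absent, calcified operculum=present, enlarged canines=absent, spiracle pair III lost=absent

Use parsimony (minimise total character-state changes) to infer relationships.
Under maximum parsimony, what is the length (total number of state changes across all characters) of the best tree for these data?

Character polarity is set by the outgroup: the derived state is whichever differs from the outgroup's state, so for spiracle pair III lost the derived state is 'absent', and for the remaining characters it is 'present'.
gular pouch: derived state 'present' in Cyanensis and Cyanion only — synapomorphy for {Cyanensis, Cyanion}.
All ingroup taxa share the derived state 'present' for pollen tricolpate; it defines the ingroup but does not resolve relationships within it.
nictitating membrane (derived state 'present') is shared by Aelaria and Platyion — a synapomorphy uniting that clade.
Only Cyanensis, Cyanion, and Cyanis show the derived state 'present' for calcified operculum, supporting them as a clade.
enlarged canines (derived state 'present') is unique to Cyanis (autapomorphy; uninformative for grouping).
spiracle pair III lost: derived state 'absent' in Cyanion only — an autapomorphy, so it tells us nothing about relationships among taxa.
Most parsimonious ingroup topology: ((Cyanis,(Cyanensis,Cyanion)),(Platyion,Aelaria)).
Changes per character on this tree: gular pouch: 1; pollen tricolpate: 1; nictitating membrane: 1; calcified operculum: 1; enlarged canines: 1; spiracle pair III lost: 1.
Total = 6.

6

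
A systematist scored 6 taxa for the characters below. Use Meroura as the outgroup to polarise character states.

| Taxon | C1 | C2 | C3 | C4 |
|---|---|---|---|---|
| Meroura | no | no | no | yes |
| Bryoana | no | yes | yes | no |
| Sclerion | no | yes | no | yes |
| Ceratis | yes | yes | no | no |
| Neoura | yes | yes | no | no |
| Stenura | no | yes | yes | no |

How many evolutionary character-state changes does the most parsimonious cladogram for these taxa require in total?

Character polarity is set by the outgroup: the derived state is whichever differs from the outgroup's state, so for C4 the derived state is 'no', and for the remaining characters it is 'yes'.
Only Ceratis and Neoura show the derived state 'yes' for C1, supporting them as a clade.
C2 (derived state 'yes') is shared by all ingroup taxa — unites the whole ingroup.
C3 (derived state 'yes') is shared by Bryoana and Stenura — a synapomorphy uniting that clade.
Only Bryoana, Ceratis, Neoura, and Stenura show the derived state 'no' for C4, supporting them as a clade.
Most parsimonious ingroup topology: (((Bryoana,Stenura),(Ceratis,Neoura)),Sclerion).
Changes per character on this tree: C1: 1; C2: 1; C3: 1; C4: 1.
Total = 4.

4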